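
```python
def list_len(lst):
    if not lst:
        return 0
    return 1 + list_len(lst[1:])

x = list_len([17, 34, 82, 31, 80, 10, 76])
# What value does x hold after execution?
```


list_len([17, 34, 82, 31, 80, 10, 76])
= 1 + list_len([34, 82, 31, 80, 10, 76])
= 1 + 1 + list_len([82, 31, 80, 10, 76])
= 1 + 1 + 1 + list_len([31, 80, 10, 76])
= 1 + 1 + 1 + 1 + list_len([80, 10, 76])
= 1 + 1 + 1 + 1 + 1 + list_len([10, 76])
= 1 + 1 + 1 + 1 + 1 + 1 + list_len([76])
= 1 + 1 + 1 + 1 + 1 + 1 + 1 + list_len([])
= 1 + 1 + 1 + 1 + 1 + 1 + 1 + 0
= 7


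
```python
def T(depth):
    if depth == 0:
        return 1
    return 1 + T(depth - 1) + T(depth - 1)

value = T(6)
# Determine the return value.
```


T(6)
= 1 + T(5) + T(5)
= 1 + 2 * T(5)
T(k) = 2^(k+1) - 1
T(0) = 1
T(1) = 3
T(2) = 7
T(3) = 15
T(4) = 31
T(6) = 2^7 - 1 = 127


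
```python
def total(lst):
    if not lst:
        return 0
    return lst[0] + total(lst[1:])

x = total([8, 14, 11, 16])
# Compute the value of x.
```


total([8, 14, 11, 16])
= 8 + total([14, 11, 16])
= 8 + 14 + total([11, 16])
= 8 + 14 + 11 + total([16])
= 8 + 14 + 11 + 16 + total([])
= 8 + 14 + 11 + 16 + 0
= 49


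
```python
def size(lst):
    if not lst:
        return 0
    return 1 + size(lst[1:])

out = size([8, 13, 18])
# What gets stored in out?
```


size([8, 13, 18])
= 1 + size([13, 18])
= 1 + 1 + size([18])
= 1 + 1 + 1 + size([])
= 1 + 1 + 1 + 0
= 3


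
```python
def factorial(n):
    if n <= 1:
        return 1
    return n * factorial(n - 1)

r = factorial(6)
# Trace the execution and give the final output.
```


factorial(6)
= 6 * factorial(5)
= 6 * 5 * factorial(4)
= 6 * 5 * 4 * factorial(3)
= 6 * 5 * 4 * 3 * factorial(2)
= 6 * 5 * 4 * 3 * 2 * factorial(1)
= 6 * 5 * 4 * 3 * 2 * 1
= 720


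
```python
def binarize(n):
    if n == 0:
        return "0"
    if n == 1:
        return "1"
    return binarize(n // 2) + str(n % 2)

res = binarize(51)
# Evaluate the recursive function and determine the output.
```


binarize(51)
= binarize(25) + "1"
= binarize(12) + "1" + "1"
= binarize(6) + "0" + "1" + "1"
= binarize(3) + "0" + "0" + "1" + "1"
= binarize(1) + "1" + "0" + "0" + "1" + "1"
= "1" + "1" + "0" + "0" + "1" + "1"
= "110011"


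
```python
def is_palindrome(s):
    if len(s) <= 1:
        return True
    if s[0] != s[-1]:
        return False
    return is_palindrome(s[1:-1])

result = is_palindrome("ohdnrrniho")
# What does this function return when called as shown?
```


is_palindrome("ohdnrrniho")
"ohdnrrniho": s[0]='o' == s[-1]='o' -> is_palindrome("hdnrrnih")
"hdnrrnih": s[0]='h' == s[-1]='h' -> is_palindrome("dnrrni")
"dnrrni": s[0]='d' != s[-1]='i' -> False
= False


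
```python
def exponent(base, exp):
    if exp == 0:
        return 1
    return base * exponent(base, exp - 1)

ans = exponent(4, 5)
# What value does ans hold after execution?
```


exponent(4, 5)
= 4 * exponent(4, 4)
= 4 * 4 * exponent(4, 3)
= 4 * 4 * 4 * exponent(4, 2)
= 4 * 4 * 4 * 4 * exponent(4, 1)
= 4 * 4 * 4 * 4 * 4 * exponent(4, 0)
= 4 * 4 * 4 * 4 * 4 * 1
= 1024


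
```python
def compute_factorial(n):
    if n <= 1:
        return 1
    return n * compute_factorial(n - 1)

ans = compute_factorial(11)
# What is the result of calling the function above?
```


compute_factorial(11)
= 11 * compute_factorial(10)
= 11 * 10 * compute_factorial(9)
= 11 * 10 * 9 * compute_factorial(8)
= 11 * 10 * 9 * 8 * compute_factorial(7)
= 11 * 10 * 9 * 8 * 7 * compute_factorial(6)
= 11 * 10 * 9 * 8 * 7 * 6 * compute_factorial(5)
= 11 * 10 * 9 * 8 * 7 * 6 * 5 * compute_factorial(4)
= 11 * 10 * 9 * 8 * 7 * 6 * 5 * 4 * compute_factorial(3)
= 11 * 10 * 9 * 8 * 7 * 6 * 5 * 4 * 3 * compute_factorial(2)
= 11 * 10 * 9 * 8 * 7 * 6 * 5 * 4 * 3 * 2 * compute_factorial(1)
= 11 * 10 * 9 * 8 * 7 * 6 * 5 * 4 * 3 * 2 * 1
= 39916800


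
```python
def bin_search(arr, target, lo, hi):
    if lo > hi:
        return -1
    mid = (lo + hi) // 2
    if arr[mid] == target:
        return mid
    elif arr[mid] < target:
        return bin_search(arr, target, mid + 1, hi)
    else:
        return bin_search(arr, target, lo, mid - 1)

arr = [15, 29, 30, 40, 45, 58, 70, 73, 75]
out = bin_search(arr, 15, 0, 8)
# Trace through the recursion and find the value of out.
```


bin_search(arr, 15, 0, 8)
lo=0, hi=8, mid=4, arr[mid]=45
45 > 15, search left half
lo=0, hi=3, mid=1, arr[mid]=29
29 > 15, search left half
lo=0, hi=0, mid=0, arr[mid]=15
arr[0] == 15, found at index 0
= 0


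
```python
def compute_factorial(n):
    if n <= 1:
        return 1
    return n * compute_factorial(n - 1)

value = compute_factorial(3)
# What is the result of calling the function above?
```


compute_factorial(3)
= 3 * compute_factorial(2)
= 3 * 2 * compute_factorial(1)
= 3 * 2 * 1
= 6


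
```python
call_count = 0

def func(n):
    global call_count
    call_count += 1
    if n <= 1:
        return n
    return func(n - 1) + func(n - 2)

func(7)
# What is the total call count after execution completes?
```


func(7) calls func(6) and func(5); each non-base call branches into two more.
Let C(k) = total number of calls made by func(k), including the call to func(k) itself.
Base cases: C(0) = 1, C(1) = 1
Recurrence: C(k) = 1 + C(k-1) + C(k-2)
  C(2) = 1 + C(1) + C(0) = 1 + 1 + 1 = 3
  C(3) = 1 + C(2) + C(1) = 1 + 3 + 1 = 5
  C(4) = 1 + C(3) + C(2) = 1 + 5 + 3 = 9
  C(5) = 1 + C(4) + C(3) = 1 + 9 + 5 = 15
  C(6) = 1 + C(5) + C(4) = 1 + 15 + 9 = 25
  C(7) = 1 + C(6) + C(5) = 1 + 25 + 15 = 41
Total calls = C(7) = 41


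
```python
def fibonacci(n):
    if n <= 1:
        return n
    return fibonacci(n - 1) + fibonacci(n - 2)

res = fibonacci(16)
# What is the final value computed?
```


fibonacci(16)
= fibonacci(15) + fibonacci(14)
= (fibonacci(14) + fibonacci(13)) + fibonacci(14)
Computing bottom-up: fibonacci(0)=0, fibonacci(1)=1, fibonacci(2)=1, fibonacci(3)=2, fibonacci(4)=3, fibonacci(5)=5, fibonacci(6)=8, fibonacci(7)=13, fibonacci(8)=21, fibonacci(9)=34, fibonacci(10)=55, fibonacci(11)=89, fibonacci(12)=144, fibonacci(13)=233, fibonacci(14)=377, fibonacci(15)=610, fibonacci(16)=987
= 987


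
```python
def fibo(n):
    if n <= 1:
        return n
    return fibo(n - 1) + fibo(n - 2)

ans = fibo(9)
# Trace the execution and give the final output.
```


fibo(9)
= fibo(8) + fibo(7)
= (fibo(7) + fibo(6)) + fibo(7)
Computing bottom-up: fibo(0)=0, fibo(1)=1, fibo(2)=1, fibo(3)=2, fibo(4)=3, fibo(5)=5, fibo(6)=8, fibo(7)=13, fibo(8)=21, fibo(9)=34
= 34


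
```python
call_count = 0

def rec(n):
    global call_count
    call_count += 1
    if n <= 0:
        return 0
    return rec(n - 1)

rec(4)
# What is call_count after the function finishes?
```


rec(4) calls rec(3) calls ... calls rec(0)
Total calls: 4 + 1 (for base case) = 5


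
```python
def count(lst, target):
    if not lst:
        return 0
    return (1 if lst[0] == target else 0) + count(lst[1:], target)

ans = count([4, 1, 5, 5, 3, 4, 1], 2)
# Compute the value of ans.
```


count([4, 1, 5, 5, 3, 4, 1], 2)
lst[0]=4 != 2: 0 + count([1, 5, 5, 3, 4, 1], 2)
lst[0]=1 != 2: 0 + count([5, 5, 3, 4, 1], 2)
lst[0]=5 != 2: 0 + count([5, 3, 4, 1], 2)
lst[0]=5 != 2: 0 + count([3, 4, 1], 2)
lst[0]=3 != 2: 0 + count([4, 1], 2)
lst[0]=4 != 2: 0 + count([1], 2)
lst[0]=1 != 2: 0 + count([], 2)
= 0


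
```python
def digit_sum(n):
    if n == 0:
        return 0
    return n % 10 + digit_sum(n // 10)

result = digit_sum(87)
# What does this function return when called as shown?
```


digit_sum(87)
= 7 + digit_sum(8)
= 7 + 8 + digit_sum(0)
= 7 + 8 + 0
= 15


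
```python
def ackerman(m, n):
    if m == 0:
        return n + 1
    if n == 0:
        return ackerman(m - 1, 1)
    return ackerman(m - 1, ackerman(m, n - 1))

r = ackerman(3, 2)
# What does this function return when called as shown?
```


ackerman(3, 2)
= ackerman(2, ackerman(3, 1))
First compute ackerman(3, 1) = 13
= ackerman(2, 13)
= 29


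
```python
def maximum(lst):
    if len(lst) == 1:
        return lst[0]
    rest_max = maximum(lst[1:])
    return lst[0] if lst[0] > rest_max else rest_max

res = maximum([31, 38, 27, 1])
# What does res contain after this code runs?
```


maximum([31, 38, 27, 1])
= compare 31 with maximum([38, 27, 1])
= compare 38 with maximum([27, 1])
= compare 27 with maximum([1])
Base: maximum([1]) = 1
compare 27 with 1: max = 27
compare 38 with 27: max = 38
compare 31 with 38: max = 38
= 38


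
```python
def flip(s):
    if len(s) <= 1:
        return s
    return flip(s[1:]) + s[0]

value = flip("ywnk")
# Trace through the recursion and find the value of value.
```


flip("ywnk")
= flip("wnk") + "y"
= flip("nk") + "w" + "y"
= flip("k") + "n" + "w" + "y"
= "k" + "n" + "w" + "y"
= "knwy"


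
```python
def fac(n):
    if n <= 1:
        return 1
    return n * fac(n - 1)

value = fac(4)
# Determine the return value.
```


fac(4)
= 4 * fac(3)
= 4 * 3 * fac(2)
= 4 * 3 * 2 * fac(1)
= 4 * 3 * 2 * 1
= 24


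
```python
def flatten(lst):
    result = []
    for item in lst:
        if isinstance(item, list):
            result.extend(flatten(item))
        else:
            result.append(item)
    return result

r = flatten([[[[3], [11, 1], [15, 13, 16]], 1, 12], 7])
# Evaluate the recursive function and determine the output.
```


flatten([[[[3], [11, 1], [15, 13, 16]], 1, 12], 7])
Processing each element:
  [[[3], [11, 1], [15, 13, 16]], 1, 12] is a list -> flatten recursively -> [3, 11, 1, 15, 13, 16, 1, 12]
  7 is not a list -> append 7
= [3, 11, 1, 15, 13, 16, 1, 12, 7]


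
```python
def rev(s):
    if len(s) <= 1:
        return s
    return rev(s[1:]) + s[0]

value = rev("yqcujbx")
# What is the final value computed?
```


rev("yqcujbx")
= rev("qcujbx") + "y"
= rev("cujbx") + "q" + "y"
= rev("ujbx") + "c" + "q" + "y"
= rev("jbx") + "u" + "c" + "q" + "y"
= rev("bx") + "j" + "u" + "c" + "q" + "y"
= rev("x") + "b" + "j" + "u" + "c" + "q" + "y"
= "x" + "b" + "j" + "u" + "c" + "q" + "y"
= "xbjucqy"


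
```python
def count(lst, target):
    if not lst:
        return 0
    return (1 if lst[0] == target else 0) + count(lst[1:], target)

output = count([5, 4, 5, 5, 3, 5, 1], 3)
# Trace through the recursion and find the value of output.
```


count([5, 4, 5, 5, 3, 5, 1], 3)
lst[0]=5 != 3: 0 + count([4, 5, 5, 3, 5, 1], 3)
lst[0]=4 != 3: 0 + count([5, 5, 3, 5, 1], 3)
lst[0]=5 != 3: 0 + count([5, 3, 5, 1], 3)
lst[0]=5 != 3: 0 + count([3, 5, 1], 3)
lst[0]=3 == 3: 1 + count([5, 1], 3)
lst[0]=5 != 3: 0 + count([1], 3)
lst[0]=1 != 3: 0 + count([], 3)
= 1


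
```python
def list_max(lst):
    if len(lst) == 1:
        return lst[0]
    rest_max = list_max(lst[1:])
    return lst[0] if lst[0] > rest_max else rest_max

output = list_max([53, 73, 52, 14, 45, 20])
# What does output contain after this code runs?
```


list_max([53, 73, 52, 14, 45, 20])
= compare 53 with list_max([73, 52, 14, 45, 20])
= compare 73 with list_max([52, 14, 45, 20])
= compare 52 with list_max([14, 45, 20])
= compare 14 with list_max([45, 20])
= compare 45 with list_max([20])
Base: list_max([20]) = 20
compare 45 with 20: max = 45
compare 14 with 45: max = 45
compare 52 with 45: max = 52
compare 73 with 52: max = 73
compare 53 with 73: max = 73
= 73


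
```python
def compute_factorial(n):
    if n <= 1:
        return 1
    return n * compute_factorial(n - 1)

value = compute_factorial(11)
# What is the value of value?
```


compute_factorial(11)
= 11 * compute_factorial(10)
= 11 * 10 * compute_factorial(9)
= 11 * 10 * 9 * compute_factorial(8)
= 11 * 10 * 9 * 8 * compute_factorial(7)
= 11 * 10 * 9 * 8 * 7 * compute_factorial(6)
= 11 * 10 * 9 * 8 * 7 * 6 * compute_factorial(5)
= 11 * 10 * 9 * 8 * 7 * 6 * 5 * compute_factorial(4)
= 11 * 10 * 9 * 8 * 7 * 6 * 5 * 4 * compute_factorial(3)
= 11 * 10 * 9 * 8 * 7 * 6 * 5 * 4 * 3 * compute_factorial(2)
= 11 * 10 * 9 * 8 * 7 * 6 * 5 * 4 * 3 * 2 * compute_factorial(1)
= 11 * 10 * 9 * 8 * 7 * 6 * 5 * 4 * 3 * 2 * 1
= 39916800


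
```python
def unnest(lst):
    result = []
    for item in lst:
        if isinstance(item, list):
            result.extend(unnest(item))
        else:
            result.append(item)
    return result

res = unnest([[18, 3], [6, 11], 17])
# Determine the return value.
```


unnest([[18, 3], [6, 11], 17])
Processing each element:
  [18, 3] is a list -> unnest recursively -> [18, 3]
  [6, 11] is a list -> unnest recursively -> [6, 11]
  17 is not a list -> append 17
= [18, 3, 6, 11, 17]


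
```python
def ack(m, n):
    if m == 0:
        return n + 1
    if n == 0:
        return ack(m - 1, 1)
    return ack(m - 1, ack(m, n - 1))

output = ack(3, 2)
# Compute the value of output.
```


ack(3, 2)
= ack(2, ack(3, 1))
First compute ack(3, 1) = 13
= ack(2, 13)
= 29


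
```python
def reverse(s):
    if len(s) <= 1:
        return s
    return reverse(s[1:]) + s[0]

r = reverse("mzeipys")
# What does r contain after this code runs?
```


reverse("mzeipys")
= reverse("zeipys") + "m"
= reverse("eipys") + "z" + "m"
= reverse("ipys") + "e" + "z" + "m"
= reverse("pys") + "i" + "e" + "z" + "m"
= reverse("ys") + "p" + "i" + "e" + "z" + "m"
= reverse("s") + "y" + "p" + "i" + "e" + "z" + "m"
= "s" + "y" + "p" + "i" + "e" + "z" + "m"
= "sypiezm"


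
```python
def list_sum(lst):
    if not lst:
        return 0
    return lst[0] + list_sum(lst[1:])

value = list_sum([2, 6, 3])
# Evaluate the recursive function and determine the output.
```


list_sum([2, 6, 3])
= 2 + list_sum([6, 3])
= 2 + 6 + list_sum([3])
= 2 + 6 + 3 + list_sum([])
= 2 + 6 + 3 + 0
= 11


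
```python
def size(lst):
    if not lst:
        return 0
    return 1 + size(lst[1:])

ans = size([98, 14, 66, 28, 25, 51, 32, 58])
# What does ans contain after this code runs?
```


size([98, 14, 66, 28, 25, 51, 32, 58])
= 1 + size([14, 66, 28, 25, 51, 32, 58])
= 1 + 1 + size([66, 28, 25, 51, 32, 58])
= 1 + 1 + 1 + size([28, 25, 51, 32, 58])
= 1 + 1 + 1 + 1 + size([25, 51, 32, 58])
= 1 + 1 + 1 + 1 + 1 + size([51, 32, 58])
= 1 + 1 + 1 + 1 + 1 + 1 + size([32, 58])
= 1 + 1 + 1 + 1 + 1 + 1 + 1 + size([58])
= 1 + 1 + 1 + 1 + 1 + 1 + 1 + 1 + size([])
= 1 + 1 + 1 + 1 + 1 + 1 + 1 + 1 + 0
= 8


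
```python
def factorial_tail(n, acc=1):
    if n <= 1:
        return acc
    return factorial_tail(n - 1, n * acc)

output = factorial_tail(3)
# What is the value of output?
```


factorial_tail(3, 1)
= factorial_tail(2, 3 * 1) = factorial_tail(2, 3)
= factorial_tail(1, 2 * 3) = factorial_tail(1, 6)
n <= 1, return acc = 6


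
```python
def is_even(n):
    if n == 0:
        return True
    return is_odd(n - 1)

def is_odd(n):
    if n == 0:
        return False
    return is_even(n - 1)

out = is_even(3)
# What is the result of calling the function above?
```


is_even(3)
= is_odd(2)
= is_even(1)
= is_odd(0)
n == 0: return False
= False


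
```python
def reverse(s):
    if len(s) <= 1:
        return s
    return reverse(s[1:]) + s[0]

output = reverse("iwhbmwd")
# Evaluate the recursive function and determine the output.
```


reverse("iwhbmwd")
= reverse("whbmwd") + "i"
= reverse("hbmwd") + "w" + "i"
= reverse("bmwd") + "h" + "w" + "i"
= reverse("mwd") + "b" + "h" + "w" + "i"
= reverse("wd") + "m" + "b" + "h" + "w" + "i"
= reverse("d") + "w" + "m" + "b" + "h" + "w" + "i"
= "d" + "w" + "m" + "b" + "h" + "w" + "i"
= "dwmbhwi"


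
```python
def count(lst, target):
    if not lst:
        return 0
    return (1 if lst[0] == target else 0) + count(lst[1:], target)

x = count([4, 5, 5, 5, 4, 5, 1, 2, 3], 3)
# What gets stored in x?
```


count([4, 5, 5, 5, 4, 5, 1, 2, 3], 3)
lst[0]=4 != 3: 0 + count([5, 5, 5, 4, 5, 1, 2, 3], 3)
lst[0]=5 != 3: 0 + count([5, 5, 4, 5, 1, 2, 3], 3)
lst[0]=5 != 3: 0 + count([5, 4, 5, 1, 2, 3], 3)
lst[0]=5 != 3: 0 + count([4, 5, 1, 2, 3], 3)
lst[0]=4 != 3: 0 + count([5, 1, 2, 3], 3)
lst[0]=5 != 3: 0 + count([1, 2, 3], 3)
lst[0]=1 != 3: 0 + count([2, 3], 3)
lst[0]=2 != 3: 0 + count([3], 3)
lst[0]=3 == 3: 1 + count([], 3)
= 1


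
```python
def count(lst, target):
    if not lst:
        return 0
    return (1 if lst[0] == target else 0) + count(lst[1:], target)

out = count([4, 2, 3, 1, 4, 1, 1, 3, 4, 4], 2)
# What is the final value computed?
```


count([4, 2, 3, 1, 4, 1, 1, 3, 4, 4], 2)
lst[0]=4 != 2: 0 + count([2, 3, 1, 4, 1, 1, 3, 4, 4], 2)
lst[0]=2 == 2: 1 + count([3, 1, 4, 1, 1, 3, 4, 4], 2)
lst[0]=3 != 2: 0 + count([1, 4, 1, 1, 3, 4, 4], 2)
lst[0]=1 != 2: 0 + count([4, 1, 1, 3, 4, 4], 2)
lst[0]=4 != 2: 0 + count([1, 1, 3, 4, 4], 2)
lst[0]=1 != 2: 0 + count([1, 3, 4, 4], 2)
lst[0]=1 != 2: 0 + count([3, 4, 4], 2)
lst[0]=3 != 2: 0 + count([4, 4], 2)
lst[0]=4 != 2: 0 + count([4], 2)
lst[0]=4 != 2: 0 + count([], 2)
= 1


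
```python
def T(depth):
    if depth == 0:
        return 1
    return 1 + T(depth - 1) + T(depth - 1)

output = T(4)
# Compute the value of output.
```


T(4)
= 1 + T(3) + T(3)
= 1 + 2 * T(3)
T(k) = 2^(k+1) - 1
T(0) = 1
T(1) = 3
T(2) = 7
T(3) = 15
T(4) = 31
T(4) = 2^5 - 1 = 31


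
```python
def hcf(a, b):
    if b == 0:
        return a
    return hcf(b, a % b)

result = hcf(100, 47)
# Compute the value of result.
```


hcf(100, 47)
= hcf(47, 100 % 47) = hcf(47, 6)
= hcf(6, 47 % 6) = hcf(6, 5)
= hcf(5, 6 % 5) = hcf(5, 1)
= hcf(1, 5 % 1) = hcf(1, 0)
b == 0, return a = 1


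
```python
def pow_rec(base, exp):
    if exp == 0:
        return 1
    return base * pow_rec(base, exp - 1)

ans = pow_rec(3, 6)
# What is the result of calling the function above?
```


pow_rec(3, 6)
= 3 * pow_rec(3, 5)
= 3 * 3 * pow_rec(3, 4)
= 3 * 3 * 3 * pow_rec(3, 3)
= 3 * 3 * 3 * 3 * pow_rec(3, 2)
= 3 * 3 * 3 * 3 * 3 * pow_rec(3, 1)
= 3 * 3 * 3 * 3 * 3 * 3 * pow_rec(3, 0)
= 3 * 3 * 3 * 3 * 3 * 3 * 1
= 729


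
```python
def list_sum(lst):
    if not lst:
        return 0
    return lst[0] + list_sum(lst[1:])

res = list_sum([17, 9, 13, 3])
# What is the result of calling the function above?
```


list_sum([17, 9, 13, 3])
= 17 + list_sum([9, 13, 3])
= 17 + 9 + list_sum([13, 3])
= 17 + 9 + 13 + list_sum([3])
= 17 + 9 + 13 + 3 + list_sum([])
= 17 + 9 + 13 + 3 + 0
= 42


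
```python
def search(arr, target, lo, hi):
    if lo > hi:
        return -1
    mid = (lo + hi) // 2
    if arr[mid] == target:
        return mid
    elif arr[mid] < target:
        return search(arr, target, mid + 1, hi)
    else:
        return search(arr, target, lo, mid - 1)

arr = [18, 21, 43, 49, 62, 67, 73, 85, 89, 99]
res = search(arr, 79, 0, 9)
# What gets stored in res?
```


search(arr, 79, 0, 9)
lo=0, hi=9, mid=4, arr[mid]=62
62 < 79, search right half
lo=5, hi=9, mid=7, arr[mid]=85
85 > 79, search left half
lo=5, hi=6, mid=5, arr[mid]=67
67 < 79, search right half
lo=6, hi=6, mid=6, arr[mid]=73
73 < 79, search right half
lo > hi, target not found, return -1
= -1


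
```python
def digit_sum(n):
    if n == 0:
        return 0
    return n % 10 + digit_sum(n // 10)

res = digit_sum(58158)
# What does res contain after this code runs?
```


digit_sum(58158)
= 8 + digit_sum(5815)
= 8 + 5 + digit_sum(581)
= 8 + 5 + 1 + digit_sum(58)
= 8 + 5 + 1 + 8 + digit_sum(5)
= 8 + 5 + 1 + 8 + 5 + digit_sum(0)
= 8 + 5 + 1 + 8 + 5 + 0
= 27


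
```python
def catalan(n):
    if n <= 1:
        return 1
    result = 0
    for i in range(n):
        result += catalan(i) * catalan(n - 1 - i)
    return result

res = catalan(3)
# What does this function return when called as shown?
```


catalan(3)
= sum of catalan(i) * catalan(3-1-i) for i in 0..2
First compute sub-values bottom-up:
  catalan(0) = 1, catalan(1) = 1
  catalan(2) = 1*1 + 1*1 = 2
Now catalan(3):
  catalan(0)*catalan(2) = 1*2 = 2
  catalan(1)*catalan(1) = 1*1 = 1
  catalan(2)*catalan(0) = 2*1 = 2
= 2 + 1 + 2
= 5


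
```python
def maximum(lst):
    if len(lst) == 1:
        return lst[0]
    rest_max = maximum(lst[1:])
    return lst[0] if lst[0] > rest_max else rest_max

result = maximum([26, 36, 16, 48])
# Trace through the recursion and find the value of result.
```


maximum([26, 36, 16, 48])
= compare 26 with maximum([36, 16, 48])
= compare 36 with maximum([16, 48])
= compare 16 with maximum([48])
Base: maximum([48]) = 48
compare 16 with 48: max = 48
compare 36 with 48: max = 48
compare 26 with 48: max = 48
= 48


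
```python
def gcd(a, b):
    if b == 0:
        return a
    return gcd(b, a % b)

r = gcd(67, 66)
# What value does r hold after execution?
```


gcd(67, 66)
= gcd(66, 67 % 66) = gcd(66, 1)
= gcd(1, 66 % 1) = gcd(1, 0)
b == 0, return a = 1


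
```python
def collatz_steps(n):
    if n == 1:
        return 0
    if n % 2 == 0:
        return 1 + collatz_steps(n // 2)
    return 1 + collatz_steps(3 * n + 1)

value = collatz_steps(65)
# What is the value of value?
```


collatz_steps(65)
65 is odd -> 3*65+1 = 196 -> collatz_steps(196)
196 is even -> collatz_steps(98)
98 is even -> collatz_steps(49)
49 is odd -> 3*49+1 = 148 -> collatz_steps(148)
148 is even -> collatz_steps(74)
74 is even -> collatz_steps(37)
37 is odd -> 3*37+1 = 112 -> collatz_steps(112)
112 is even -> collatz_steps(56)
56 is even -> collatz_steps(28)
28 is even -> collatz_steps(14)
14 is even -> collatz_steps(7)
7 is odd -> 3*7+1 = 22 -> collatz_steps(22)
22 is even -> collatz_steps(11)
11 is odd -> 3*11+1 = 34 -> collatz_steps(34)
34 is even -> collatz_steps(17)
17 is odd -> 3*17+1 = 52 -> collatz_steps(52)
52 is even -> collatz_steps(26)
26 is even -> collatz_steps(13)
13 is odd -> 3*13+1 = 40 -> collatz_steps(40)
40 is even -> collatz_steps(20)
20 is even -> collatz_steps(10)
10 is even -> collatz_steps(5)
5 is odd -> 3*5+1 = 16 -> collatz_steps(16)
16 is even -> collatz_steps(8)
8 is even -> collatz_steps(4)
4 is even -> collatz_steps(2)
2 is even -> collatz_steps(1)
Reached 1 after 27 steps
= 27


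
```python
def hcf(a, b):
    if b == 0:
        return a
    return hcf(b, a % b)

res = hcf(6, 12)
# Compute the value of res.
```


hcf(6, 12)
= hcf(12, 6 % 12) = hcf(12, 6)
= hcf(6, 12 % 6) = hcf(6, 0)
b == 0, return a = 6


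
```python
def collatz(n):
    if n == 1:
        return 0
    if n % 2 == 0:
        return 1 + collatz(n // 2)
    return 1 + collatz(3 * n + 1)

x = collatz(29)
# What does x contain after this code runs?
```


collatz(29)
29 is odd -> 3*29+1 = 88 -> collatz(88)
88 is even -> collatz(44)
44 is even -> collatz(22)
22 is even -> collatz(11)
11 is odd -> 3*11+1 = 34 -> collatz(34)
34 is even -> collatz(17)
17 is odd -> 3*17+1 = 52 -> collatz(52)
52 is even -> collatz(26)
26 is even -> collatz(13)
13 is odd -> 3*13+1 = 40 -> collatz(40)
40 is even -> collatz(20)
20 is even -> collatz(10)
10 is even -> collatz(5)
5 is odd -> 3*5+1 = 16 -> collatz(16)
16 is even -> collatz(8)
8 is even -> collatz(4)
4 is even -> collatz(2)
2 is even -> collatz(1)
Reached 1 after 18 steps
= 18


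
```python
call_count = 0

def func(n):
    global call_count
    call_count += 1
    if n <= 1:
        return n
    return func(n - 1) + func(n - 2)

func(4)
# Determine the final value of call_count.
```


func(4) calls func(3) and func(2); each non-base call branches into two more.
Let C(k) = total number of calls made by func(k), including the call to func(k) itself.
Base cases: C(0) = 1, C(1) = 1
Recurrence: C(k) = 1 + C(k-1) + C(k-2)
  C(2) = 1 + C(1) + C(0) = 1 + 1 + 1 = 3
  C(3) = 1 + C(2) + C(1) = 1 + 3 + 1 = 5
  C(4) = 1 + C(3) + C(2) = 1 + 5 + 3 = 9
Total calls = C(4) = 9


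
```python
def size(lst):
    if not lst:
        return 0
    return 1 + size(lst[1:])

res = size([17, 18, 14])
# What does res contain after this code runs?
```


size([17, 18, 14])
= 1 + size([18, 14])
= 1 + 1 + size([14])
= 1 + 1 + 1 + size([])
= 1 + 1 + 1 + 0
= 3


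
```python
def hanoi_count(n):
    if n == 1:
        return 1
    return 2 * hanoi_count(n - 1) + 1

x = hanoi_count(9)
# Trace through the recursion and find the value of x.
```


hanoi_count(9)
= 2 * hanoi_count(8) + 1
= 2 * (2 * hanoi_count(7) + 1) + 1
= 2 * (2 * (2 * hanoi_count(6) + 1) + 1) + 1
= 2 * (2 * (2 * (2 * hanoi_count(5) + 1) + 1) + 1) + 1
= 2 * (2 * (2 * (2 * (2 * hanoi_count(4) + 1) + 1) + 1) + 1) + 1
= 2 * (2 * (2 * (2 * (2 * (2 * hanoi_count(3) + 1) + 1) + 1) + 1) + 1) + 1
= 2 * (2 * (2 * (2 * (2 * (2 * (2 * hanoi_count(2) + 1) + 1) + 1) + 1) + 1) + 1) + 1
= 2 * (2 * (2 * (2 * (2 * (2 * (2 * (2 * hanoi_count(1) + 1) + 1) + 1) + 1) + 1) + 1) + 1) + 1
Now compute bottom-up:
hanoi_count(1) = 1
hanoi_count(2) = 2 * 1 + 1 = 3
hanoi_count(3) = 2 * 3 + 1 = 7
hanoi_count(4) = 2 * 7 + 1 = 15
hanoi_count(5) = 2 * 15 + 1 = 31
hanoi_count(6) = 2 * 31 + 1 = 63
hanoi_count(7) = 2 * 63 + 1 = 127
hanoi_count(8) = 2 * 127 + 1 = 255
hanoi_count(9) = 2 * 255 + 1 = 511
= 511


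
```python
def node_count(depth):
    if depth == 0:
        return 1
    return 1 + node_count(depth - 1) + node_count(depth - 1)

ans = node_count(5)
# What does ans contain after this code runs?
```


node_count(5)
= 1 + node_count(4) + node_count(4)
= 1 + 2 * node_count(4)
node_count(k) = 2^(k+1) - 1
node_count(0) = 1
node_count(1) = 3
node_count(2) = 7
node_count(3) = 15
node_count(4) = 31
node_count(5) = 2^6 - 1 = 63


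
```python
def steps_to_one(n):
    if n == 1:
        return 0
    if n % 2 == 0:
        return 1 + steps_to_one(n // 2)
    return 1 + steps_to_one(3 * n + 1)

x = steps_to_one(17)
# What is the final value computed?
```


steps_to_one(17)
17 is odd -> 3*17+1 = 52 -> steps_to_one(52)
52 is even -> steps_to_one(26)
26 is even -> steps_to_one(13)
13 is odd -> 3*13+1 = 40 -> steps_to_one(40)
40 is even -> steps_to_one(20)
20 is even -> steps_to_one(10)
10 is even -> steps_to_one(5)
5 is odd -> 3*5+1 = 16 -> steps_to_one(16)
16 is even -> steps_to_one(8)
8 is even -> steps_to_one(4)
4 is even -> steps_to_one(2)
2 is even -> steps_to_one(1)
Reached 1 after 12 steps
= 12


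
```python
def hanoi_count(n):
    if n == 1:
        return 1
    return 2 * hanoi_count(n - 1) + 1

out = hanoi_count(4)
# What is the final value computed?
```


hanoi_count(4)
= 2 * hanoi_count(3) + 1
= 2 * (2 * hanoi_count(2) + 1) + 1
= 2 * (2 * (2 * hanoi_count(1) + 1) + 1) + 1
Now compute bottom-up:
hanoi_count(1) = 1
hanoi_count(2) = 2 * 1 + 1 = 3
hanoi_count(3) = 2 * 3 + 1 = 7
hanoi_count(4) = 2 * 7 + 1 = 15
= 15


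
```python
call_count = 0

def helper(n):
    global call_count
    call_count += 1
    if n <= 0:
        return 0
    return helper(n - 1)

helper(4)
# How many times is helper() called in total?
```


helper(4) calls helper(3) calls ... calls helper(0)
Total calls: 4 + 1 (for base case) = 5


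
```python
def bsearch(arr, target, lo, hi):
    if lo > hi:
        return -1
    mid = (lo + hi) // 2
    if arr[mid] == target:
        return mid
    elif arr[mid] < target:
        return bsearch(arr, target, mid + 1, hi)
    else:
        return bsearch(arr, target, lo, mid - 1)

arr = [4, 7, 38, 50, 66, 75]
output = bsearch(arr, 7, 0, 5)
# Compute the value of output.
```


bsearch(arr, 7, 0, 5)
lo=0, hi=5, mid=2, arr[mid]=38
38 > 7, search left half
lo=0, hi=1, mid=0, arr[mid]=4
4 < 7, search right half
lo=1, hi=1, mid=1, arr[mid]=7
arr[1] == 7, found at index 1
= 1


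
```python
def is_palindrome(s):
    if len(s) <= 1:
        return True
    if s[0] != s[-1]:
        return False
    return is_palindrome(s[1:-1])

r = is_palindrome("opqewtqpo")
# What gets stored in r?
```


is_palindrome("opqewtqpo")
"opqewtqpo": s[0]='o' == s[-1]='o' -> is_palindrome("pqewtqp")
"pqewtqp": s[0]='p' == s[-1]='p' -> is_palindrome("qewtq")
"qewtq": s[0]='q' == s[-1]='q' -> is_palindrome("ewt")
"ewt": s[0]='e' != s[-1]='t' -> False
= False


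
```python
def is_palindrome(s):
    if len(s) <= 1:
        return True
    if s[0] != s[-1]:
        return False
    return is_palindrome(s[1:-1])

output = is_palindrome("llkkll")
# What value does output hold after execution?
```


is_palindrome("llkkll")
"llkkll": s[0]='l' == s[-1]='l' -> is_palindrome("lkkl")
"lkkl": s[0]='l' == s[-1]='l' -> is_palindrome("kk")
"kk": s[0]='k' == s[-1]='k' -> is_palindrome("")
"": len <= 1 -> True
= True


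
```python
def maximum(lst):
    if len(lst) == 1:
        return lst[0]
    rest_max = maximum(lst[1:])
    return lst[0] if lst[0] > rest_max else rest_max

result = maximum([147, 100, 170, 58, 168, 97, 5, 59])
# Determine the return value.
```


maximum([147, 100, 170, 58, 168, 97, 5, 59])
= compare 147 with maximum([100, 170, 58, 168, 97, 5, 59])
= compare 100 with maximum([170, 58, 168, 97, 5, 59])
= compare 170 with maximum([58, 168, 97, 5, 59])
= compare 58 with maximum([168, 97, 5, 59])
= compare 168 with maximum([97, 5, 59])
= compare 97 with maximum([5, 59])
= compare 5 with maximum([59])
Base: maximum([59]) = 59
compare 5 with 59: max = 59
compare 97 with 59: max = 97
compare 168 with 97: max = 168
compare 58 with 168: max = 168
compare 170 with 168: max = 170
compare 100 with 170: max = 170
compare 147 with 170: max = 170
= 170


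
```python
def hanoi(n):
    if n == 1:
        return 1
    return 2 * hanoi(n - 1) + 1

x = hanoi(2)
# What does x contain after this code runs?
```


hanoi(2)
= 2 * hanoi(1) + 1
Now compute bottom-up:
hanoi(1) = 1
hanoi(2) = 2 * 1 + 1 = 3
= 3


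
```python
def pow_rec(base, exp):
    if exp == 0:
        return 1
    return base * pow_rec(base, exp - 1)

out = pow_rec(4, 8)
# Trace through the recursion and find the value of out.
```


pow_rec(4, 8)
= 4 * pow_rec(4, 7)
= 4 * 4 * pow_rec(4, 6)
= 4 * 4 * 4 * pow_rec(4, 5)
= 4 * 4 * 4 * 4 * pow_rec(4, 4)
= 4 * 4 * 4 * 4 * 4 * pow_rec(4, 3)
= 4 * 4 * 4 * 4 * 4 * 4 * pow_rec(4, 2)
= 4 * 4 * 4 * 4 * 4 * 4 * 4 * pow_rec(4, 1)
= 4 * 4 * 4 * 4 * 4 * 4 * 4 * 4 * pow_rec(4, 0)
= 4 * 4 * 4 * 4 * 4 * 4 * 4 * 4 * 1
= 65536


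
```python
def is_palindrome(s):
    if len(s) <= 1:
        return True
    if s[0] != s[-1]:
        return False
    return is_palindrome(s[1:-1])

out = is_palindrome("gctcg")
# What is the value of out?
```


is_palindrome("gctcg")
"gctcg": s[0]='g' == s[-1]='g' -> is_palindrome("ctc")
"ctc": s[0]='c' == s[-1]='c' -> is_palindrome("t")
"t": len <= 1 -> True
= True


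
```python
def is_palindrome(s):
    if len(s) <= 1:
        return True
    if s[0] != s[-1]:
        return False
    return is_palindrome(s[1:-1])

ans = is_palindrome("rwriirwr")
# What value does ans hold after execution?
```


is_palindrome("rwriirwr")
"rwriirwr": s[0]='r' == s[-1]='r' -> is_palindrome("wriirw")
"wriirw": s[0]='w' == s[-1]='w' -> is_palindrome("riir")
"riir": s[0]='r' == s[-1]='r' -> is_palindrome("ii")
"ii": s[0]='i' == s[-1]='i' -> is_palindrome("")
"": len <= 1 -> True
= True


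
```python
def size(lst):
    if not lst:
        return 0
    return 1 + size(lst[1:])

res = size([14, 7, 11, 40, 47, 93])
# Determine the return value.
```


size([14, 7, 11, 40, 47, 93])
= 1 + size([7, 11, 40, 47, 93])
= 1 + 1 + size([11, 40, 47, 93])
= 1 + 1 + 1 + size([40, 47, 93])
= 1 + 1 + 1 + 1 + size([47, 93])
= 1 + 1 + 1 + 1 + 1 + size([93])
= 1 + 1 + 1 + 1 + 1 + 1 + size([])
= 1 + 1 + 1 + 1 + 1 + 1 + 0
= 6


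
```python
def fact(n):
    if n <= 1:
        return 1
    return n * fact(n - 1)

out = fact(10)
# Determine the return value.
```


fact(10)
= 10 * fact(9)
= 10 * 9 * fact(8)
= 10 * 9 * 8 * fact(7)
= 10 * 9 * 8 * 7 * fact(6)
= 10 * 9 * 8 * 7 * 6 * fact(5)
= 10 * 9 * 8 * 7 * 6 * 5 * fact(4)
= 10 * 9 * 8 * 7 * 6 * 5 * 4 * fact(3)
= 10 * 9 * 8 * 7 * 6 * 5 * 4 * 3 * fact(2)
= 10 * 9 * 8 * 7 * 6 * 5 * 4 * 3 * 2 * fact(1)
= 10 * 9 * 8 * 7 * 6 * 5 * 4 * 3 * 2 * 1
= 3628800


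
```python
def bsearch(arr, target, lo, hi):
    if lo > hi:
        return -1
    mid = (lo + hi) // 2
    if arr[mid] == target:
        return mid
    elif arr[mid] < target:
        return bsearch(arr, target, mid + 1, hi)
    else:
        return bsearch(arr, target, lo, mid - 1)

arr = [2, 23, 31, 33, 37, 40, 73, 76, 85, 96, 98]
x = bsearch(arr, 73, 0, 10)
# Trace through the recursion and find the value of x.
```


bsearch(arr, 73, 0, 10)
lo=0, hi=10, mid=5, arr[mid]=40
40 < 73, search right half
lo=6, hi=10, mid=8, arr[mid]=85
85 > 73, search left half
lo=6, hi=7, mid=6, arr[mid]=73
arr[6] == 73, found at index 6
= 6


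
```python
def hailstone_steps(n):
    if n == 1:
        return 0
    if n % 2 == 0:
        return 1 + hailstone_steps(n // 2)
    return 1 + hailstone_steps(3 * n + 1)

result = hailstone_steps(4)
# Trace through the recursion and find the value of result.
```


hailstone_steps(4)
4 is even -> hailstone_steps(2)
2 is even -> hailstone_steps(1)
Reached 1 after 2 steps
= 2


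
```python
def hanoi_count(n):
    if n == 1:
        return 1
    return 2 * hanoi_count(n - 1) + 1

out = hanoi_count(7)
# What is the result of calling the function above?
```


hanoi_count(7)
= 2 * hanoi_count(6) + 1
= 2 * (2 * hanoi_count(5) + 1) + 1
= 2 * (2 * (2 * hanoi_count(4) + 1) + 1) + 1
= 2 * (2 * (2 * (2 * hanoi_count(3) + 1) + 1) + 1) + 1
= 2 * (2 * (2 * (2 * (2 * hanoi_count(2) + 1) + 1) + 1) + 1) + 1
= 2 * (2 * (2 * (2 * (2 * (2 * hanoi_count(1) + 1) + 1) + 1) + 1) + 1) + 1
Now compute bottom-up:
hanoi_count(1) = 1
hanoi_count(2) = 2 * 1 + 1 = 3
hanoi_count(3) = 2 * 3 + 1 = 7
hanoi_count(4) = 2 * 7 + 1 = 15
hanoi_count(5) = 2 * 15 + 1 = 31
hanoi_count(6) = 2 * 31 + 1 = 63
hanoi_count(7) = 2 * 63 + 1 = 127
= 127


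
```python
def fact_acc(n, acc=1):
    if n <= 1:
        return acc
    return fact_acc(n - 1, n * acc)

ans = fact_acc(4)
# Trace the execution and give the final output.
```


fact_acc(4, 1)
= fact_acc(3, 4 * 1) = fact_acc(3, 4)
= fact_acc(2, 3 * 4) = fact_acc(2, 12)
= fact_acc(1, 2 * 12) = fact_acc(1, 24)
n <= 1, return acc = 24


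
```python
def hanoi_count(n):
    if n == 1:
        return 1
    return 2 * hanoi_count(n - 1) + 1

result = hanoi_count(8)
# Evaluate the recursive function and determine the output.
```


hanoi_count(8)
= 2 * hanoi_count(7) + 1
= 2 * (2 * hanoi_count(6) + 1) + 1
= 2 * (2 * (2 * hanoi_count(5) + 1) + 1) + 1
= 2 * (2 * (2 * (2 * hanoi_count(4) + 1) + 1) + 1) + 1
= 2 * (2 * (2 * (2 * (2 * hanoi_count(3) + 1) + 1) + 1) + 1) + 1
= 2 * (2 * (2 * (2 * (2 * (2 * hanoi_count(2) + 1) + 1) + 1) + 1) + 1) + 1
= 2 * (2 * (2 * (2 * (2 * (2 * (2 * hanoi_count(1) + 1) + 1) + 1) + 1) + 1) + 1) + 1
Now compute bottom-up:
hanoi_count(1) = 1
hanoi_count(2) = 2 * 1 + 1 = 3
hanoi_count(3) = 2 * 3 + 1 = 7
hanoi_count(4) = 2 * 7 + 1 = 15
hanoi_count(5) = 2 * 15 + 1 = 31
hanoi_count(6) = 2 * 31 + 1 = 63
hanoi_count(7) = 2 * 63 + 1 = 127
hanoi_count(8) = 2 * 127 + 1 = 255
= 255


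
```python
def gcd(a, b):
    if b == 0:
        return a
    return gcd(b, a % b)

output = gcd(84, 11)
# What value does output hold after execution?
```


gcd(84, 11)
= gcd(11, 84 % 11) = gcd(11, 7)
= gcd(7, 11 % 7) = gcd(7, 4)
= gcd(4, 7 % 4) = gcd(4, 3)
= gcd(3, 4 % 3) = gcd(3, 1)
= gcd(1, 3 % 1) = gcd(1, 0)
b == 0, return a = 1


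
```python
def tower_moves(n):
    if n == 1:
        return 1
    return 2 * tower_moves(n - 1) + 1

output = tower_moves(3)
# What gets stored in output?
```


tower_moves(3)
= 2 * tower_moves(2) + 1
= 2 * (2 * tower_moves(1) + 1) + 1
Now compute bottom-up:
tower_moves(1) = 1
tower_moves(2) = 2 * 1 + 1 = 3
tower_moves(3) = 2 * 3 + 1 = 7
= 7


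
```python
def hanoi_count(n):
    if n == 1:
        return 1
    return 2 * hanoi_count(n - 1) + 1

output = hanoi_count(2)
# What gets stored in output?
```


hanoi_count(2)
= 2 * hanoi_count(1) + 1
Now compute bottom-up:
hanoi_count(1) = 1
hanoi_count(2) = 2 * 1 + 1 = 3
= 3


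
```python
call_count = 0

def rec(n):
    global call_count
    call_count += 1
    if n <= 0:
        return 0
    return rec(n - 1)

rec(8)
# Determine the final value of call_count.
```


rec(8) calls rec(7) calls ... calls rec(0)
Total calls: 8 + 1 (for base case) = 9


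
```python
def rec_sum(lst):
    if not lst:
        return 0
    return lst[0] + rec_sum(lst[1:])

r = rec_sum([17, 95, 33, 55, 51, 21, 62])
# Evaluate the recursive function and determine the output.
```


rec_sum([17, 95, 33, 55, 51, 21, 62])
= 17 + rec_sum([95, 33, 55, 51, 21, 62])
= 17 + 95 + rec_sum([33, 55, 51, 21, 62])
= 17 + 95 + 33 + rec_sum([55, 51, 21, 62])
= 17 + 95 + 33 + 55 + rec_sum([51, 21, 62])
= 17 + 95 + 33 + 55 + 51 + rec_sum([21, 62])
= 17 + 95 + 33 + 55 + 51 + 21 + rec_sum([62])
= 17 + 95 + 33 + 55 + 51 + 21 + 62 + rec_sum([])
= 17 + 95 + 33 + 55 + 51 + 21 + 62 + 0
= 334


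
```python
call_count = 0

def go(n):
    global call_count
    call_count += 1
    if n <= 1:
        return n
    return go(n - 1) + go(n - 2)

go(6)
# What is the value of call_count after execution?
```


go(6) calls go(5) and go(4); each non-base call branches into two more.
Let C(k) = total number of calls made by go(k), including the call to go(k) itself.
Base cases: C(0) = 1, C(1) = 1
Recurrence: C(k) = 1 + C(k-1) + C(k-2)
  C(2) = 1 + C(1) + C(0) = 1 + 1 + 1 = 3
  C(3) = 1 + C(2) + C(1) = 1 + 3 + 1 = 5
  C(4) = 1 + C(3) + C(2) = 1 + 5 + 3 = 9
  C(5) = 1 + C(4) + C(3) = 1 + 9 + 5 = 15
  C(6) = 1 + C(5) + C(4) = 1 + 15 + 9 = 25
Total calls = C(6) = 25


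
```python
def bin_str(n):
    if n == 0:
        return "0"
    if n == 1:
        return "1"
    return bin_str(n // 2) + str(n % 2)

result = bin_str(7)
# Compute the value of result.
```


bin_str(7)
= bin_str(3) + "1"
= bin_str(1) + "1" + "1"
= "1" + "1" + "1"
= "111"


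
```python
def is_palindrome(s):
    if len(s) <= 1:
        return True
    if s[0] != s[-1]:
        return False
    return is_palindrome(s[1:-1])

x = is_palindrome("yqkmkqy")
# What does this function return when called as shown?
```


is_palindrome("yqkmkqy")
"yqkmkqy": s[0]='y' == s[-1]='y' -> is_palindrome("qkmkq")
"qkmkq": s[0]='q' == s[-1]='q' -> is_palindrome("kmk")
"kmk": s[0]='k' == s[-1]='k' -> is_palindrome("m")
"m": len <= 1 -> True
= True


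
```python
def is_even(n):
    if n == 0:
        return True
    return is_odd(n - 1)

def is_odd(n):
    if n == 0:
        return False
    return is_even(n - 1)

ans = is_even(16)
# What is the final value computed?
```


is_even(16)
= is_odd(15)
= is_even(14)
= is_odd(13)
= is_even(12)
= is_odd(11)
= is_even(10)
= is_odd(9)
= is_even(8)
= is_odd(7)
= is_even(6)
= is_odd(5)
= is_even(4)
= is_odd(3)
= is_even(2)
= is_odd(1)
= is_even(0)
n == 0: return True
= True


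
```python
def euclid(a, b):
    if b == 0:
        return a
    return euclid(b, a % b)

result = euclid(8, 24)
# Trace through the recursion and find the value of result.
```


euclid(8, 24)
= euclid(24, 8 % 24) = euclid(24, 8)
= euclid(8, 24 % 8) = euclid(8, 0)
b == 0, return a = 8


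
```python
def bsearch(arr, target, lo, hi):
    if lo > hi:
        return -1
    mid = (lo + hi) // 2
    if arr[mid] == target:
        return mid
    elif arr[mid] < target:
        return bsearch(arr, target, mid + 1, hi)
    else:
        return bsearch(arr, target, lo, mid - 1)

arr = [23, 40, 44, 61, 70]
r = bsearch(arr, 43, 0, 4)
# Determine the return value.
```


bsearch(arr, 43, 0, 4)
lo=0, hi=4, mid=2, arr[mid]=44
44 > 43, search left half
lo=0, hi=1, mid=0, arr[mid]=23
23 < 43, search right half
lo=1, hi=1, mid=1, arr[mid]=40
40 < 43, search right half
lo > hi, target not found, return -1
= -1


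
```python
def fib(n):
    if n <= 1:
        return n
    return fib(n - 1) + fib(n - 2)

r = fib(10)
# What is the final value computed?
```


fib(10)
= fib(9) + fib(8)
= (fib(8) + fib(7)) + fib(8)
Computing bottom-up: fib(0)=0, fib(1)=1, fib(2)=1, fib(3)=2, fib(4)=3, fib(5)=5, fib(6)=8, fib(7)=13, fib(8)=21, fib(9)=34, fib(10)=55
= 55


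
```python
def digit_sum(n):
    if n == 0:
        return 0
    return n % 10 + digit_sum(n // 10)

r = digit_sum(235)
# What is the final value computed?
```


digit_sum(235)
= 5 + digit_sum(23)
= 5 + 3 + digit_sum(2)
= 5 + 3 + 2 + digit_sum(0)
= 5 + 3 + 2 + 0
= 10


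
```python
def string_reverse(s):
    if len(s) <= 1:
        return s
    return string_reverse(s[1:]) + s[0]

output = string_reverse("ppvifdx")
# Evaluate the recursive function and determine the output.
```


string_reverse("ppvifdx")
= string_reverse("pvifdx") + "p"
= string_reverse("vifdx") + "p" + "p"
= string_reverse("ifdx") + "v" + "p" + "p"
= string_reverse("fdx") + "i" + "v" + "p" + "p"
= string_reverse("dx") + "f" + "i" + "v" + "p" + "p"
= string_reverse("x") + "d" + "f" + "i" + "v" + "p" + "p"
= "x" + "d" + "f" + "i" + "v" + "p" + "p"
= "xdfivpp"
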